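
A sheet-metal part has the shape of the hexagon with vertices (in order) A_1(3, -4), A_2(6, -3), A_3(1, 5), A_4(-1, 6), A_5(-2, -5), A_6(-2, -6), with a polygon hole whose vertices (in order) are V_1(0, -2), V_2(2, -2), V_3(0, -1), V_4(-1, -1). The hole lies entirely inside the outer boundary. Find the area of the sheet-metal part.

Outer boundary:
Apply Gauss's area formula: 2A = Σ (x_i·y_{i+1} − x_{i+1}·y_i), indices taken mod 6.
Σ = (15) + (33) + (11) + (17) + (2) + (26) = 104
Area = |Σ|/2 = 52.
Hole:
Apply the shoelace (surveyor's) formula: 2A = Σ (x_i·y_{i+1} − x_{i+1}·y_i), indices taken mod 4.
Σ = (4) + (-2) + (-1) + (2) = 3
Area = |Σ|/2 = 1.5.
Net area = 52 − 1.5 = 50.5.

50.5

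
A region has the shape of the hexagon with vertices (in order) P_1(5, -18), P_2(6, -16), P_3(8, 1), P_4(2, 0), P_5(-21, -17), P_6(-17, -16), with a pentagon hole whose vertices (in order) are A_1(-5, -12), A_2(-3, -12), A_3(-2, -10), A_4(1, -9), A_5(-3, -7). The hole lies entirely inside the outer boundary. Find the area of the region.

267

Outer boundary:
Apply the shoelace formula: 2A = Σ (x_i·y_{i+1} − x_{i+1}·y_i), indices taken mod 6.
Σ = (28) + (134) + (-2) + (-34) + (47) + (386) = 559
Area = |Σ|/2 = 279.5.
Hole:
Apply the surveyor's formula: 2A = Σ (x_i·y_{i+1} − x_{i+1}·y_i), indices taken mod 5.
A_1→A_2: (-5)(-12) − (-3)(-12) = 24
A_2→A_3: (-3)(-10) − (-2)(-12) = 6
A_3→A_4: (-2)(-9) − (1)(-10) = 28
A_4→A_5: (1)(-7) − (-3)(-9) = -34
A_5→A_1: (-3)(-12) − (-5)(-7) = 1
Σ = 25
Area = |Σ|/2 = 12.5.
Net area = 279.5 − 12.5 = 267.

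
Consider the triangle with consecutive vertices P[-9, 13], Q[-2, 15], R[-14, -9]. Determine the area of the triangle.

Σ = (-109) + (228) + (-263) = -144
Area = |Σ|/2 = 72.

72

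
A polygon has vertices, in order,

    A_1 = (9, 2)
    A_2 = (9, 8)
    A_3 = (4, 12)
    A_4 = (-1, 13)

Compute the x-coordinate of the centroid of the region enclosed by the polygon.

Apply the shoelace formula. First the cross-terms c_i = x_i·y_{i+1} − x_{i+1}·y_i:
  54, 76, 64, -119  ⇒  2A = 75, A = 37.5.
Then Σ (x_i + x_{i+1})·c_i = 1200, so x̄ = 1200 / (6·37.5) = 16/3.

16/3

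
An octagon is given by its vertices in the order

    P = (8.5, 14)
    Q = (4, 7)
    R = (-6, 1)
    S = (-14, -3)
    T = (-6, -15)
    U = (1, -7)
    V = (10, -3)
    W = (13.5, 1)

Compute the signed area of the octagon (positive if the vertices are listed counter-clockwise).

Apply the shoelace (surveyor's) formula: 2A = Σ (x_i·y_{i+1} − x_{i+1}·y_i), indices taken mod 8.
Σ = (3.5) + (46) + (32) + (192) + (57) + (67) + (50.5) + (180.5) = 628.5
Signed area = Σ/2 = 314.25 (positive ⇒ counter-clockwise traversal).

314.25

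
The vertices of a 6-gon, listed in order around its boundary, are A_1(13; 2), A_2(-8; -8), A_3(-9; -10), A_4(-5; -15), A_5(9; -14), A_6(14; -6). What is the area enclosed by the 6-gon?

Apply the shoelace formula: 2A = Σ (x_i·y_{i+1} − x_{i+1}·y_i), indices taken mod 6.
A_1→A_2: (13)(-8) − (-8)(2) = -88
A_2→A_3: (-8)(-10) − (-9)(-8) = 8
A_3→A_4: (-9)(-15) − (-5)(-10) = 85
A_4→A_5: (-5)(-14) − (9)(-15) = 205
A_5→A_6: (9)(-6) − (14)(-14) = 142
A_6→A_1: (14)(2) − (13)(-6) = 106
Σ = 458
Area = |Σ|/2 = 229.

229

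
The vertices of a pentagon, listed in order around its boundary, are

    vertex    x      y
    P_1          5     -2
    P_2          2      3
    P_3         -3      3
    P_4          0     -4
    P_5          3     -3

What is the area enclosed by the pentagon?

Σ = (19) + (15) + (12) + (12) + (9) = 67
Area = |Σ|/2 = 33.5.

33.5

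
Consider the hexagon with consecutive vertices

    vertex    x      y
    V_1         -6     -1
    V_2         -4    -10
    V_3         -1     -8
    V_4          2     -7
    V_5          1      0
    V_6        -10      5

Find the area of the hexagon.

76.5

Apply the shoelace formula: 2A = Σ (x_i·y_{i+1} − x_{i+1}·y_i), indices taken mod 6.
Σ = (56) + (22) + (23) + (7) + (5) + (40) = 153
Area = |Σ|/2 = 76.5.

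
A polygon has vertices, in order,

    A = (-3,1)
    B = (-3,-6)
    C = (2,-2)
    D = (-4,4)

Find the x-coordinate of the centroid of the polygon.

-200/141

Apply the shoelace (surveyor's) formula. First the cross-terms c_i = x_i·y_{i+1} − x_{i+1}·y_i:
  21, 18, 0, 8  ⇒  2A = 47, A = 23.5.
Then Σ (x_i + x_{i+1})·c_i = -200, so x̄ = -200 / (6·23.5) = -200/141.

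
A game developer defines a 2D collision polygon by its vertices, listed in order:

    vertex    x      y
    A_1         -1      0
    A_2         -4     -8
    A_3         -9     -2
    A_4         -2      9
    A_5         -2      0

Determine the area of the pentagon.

61.5

A_1→A_2: (-1)(-8) − (-4)(0) = 8
A_2→A_3: (-4)(-2) − (-9)(-8) = -64
A_3→A_4: (-9)(9) − (-2)(-2) = -85
A_4→A_5: (-2)(0) − (-2)(9) = 18
A_5→A_1: (-2)(0) − (-1)(0) = 0
Σ = -123
Area = |Σ|/2 = 61.5.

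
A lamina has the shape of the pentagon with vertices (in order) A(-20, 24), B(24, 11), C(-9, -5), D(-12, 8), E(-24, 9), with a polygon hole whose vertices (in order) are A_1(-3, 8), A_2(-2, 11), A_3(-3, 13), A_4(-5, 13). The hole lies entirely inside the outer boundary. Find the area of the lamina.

Outer boundary:
Apply Gauss's area formula: 2A = Σ (x_i·y_{i+1} − x_{i+1}·y_i), indices taken mod 5.
Σ = (-796) + (-21) + (-132) + (84) + (-396) = -1261
Area = |Σ|/2 = 630.5.
Hole:
Apply Gauss's area formula: 2A = Σ (x_i·y_{i+1} − x_{i+1}·y_i), indices taken mod 4.
Σ = (-17) + (7) + (26) + (-1) = 15
Area = |Σ|/2 = 7.5.
Net area = 630.5 − 7.5 = 623.

623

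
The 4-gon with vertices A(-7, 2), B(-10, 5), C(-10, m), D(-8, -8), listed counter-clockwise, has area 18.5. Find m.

Write out the shoelace sum; only the two edges meeting at C involve m:
2·Area = [((-10)·m − (-10)·5) + ((-10)·(-8) − (-8)·m)] + -87
       = -2·m + 43 = 37
⇒ m = 3.

3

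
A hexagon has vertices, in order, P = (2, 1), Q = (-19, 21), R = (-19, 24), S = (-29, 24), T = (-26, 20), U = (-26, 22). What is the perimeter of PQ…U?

84

|PQ| = √((-21)² + (20)²) = √841 = 29
|QR| = √((0)² + (3)²) = √9 = 3
|RS| = √((-10)² + (0)²) = √100 = 10
|ST| = √((3)² + (-4)²) = √25 = 5
|TU| = √((0)² + (2)²) = √4 = 2
|UP| = √((28)² + (-21)²) = √1225 = 35
Perimeter = 29 + 3 + 10 + 5 + 2 + 35 = 84.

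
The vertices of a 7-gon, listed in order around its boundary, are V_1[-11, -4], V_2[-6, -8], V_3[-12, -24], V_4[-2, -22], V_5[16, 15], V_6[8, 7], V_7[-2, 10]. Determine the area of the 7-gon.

Apply Gauss's area formula: 2A = Σ (x_i·y_{i+1} − x_{i+1}·y_i), indices taken mod 7.
V_1→V_2: (-11)(-8) − (-6)(-4) = 64
V_2→V_3: (-6)(-24) − (-12)(-8) = 48
V_3→V_4: (-12)(-22) − (-2)(-24) = 216
V_4→V_5: (-2)(15) − (16)(-22) = 322
V_5→V_6: (16)(7) − (8)(15) = -8
V_6→V_7: (8)(10) − (-2)(7) = 94
V_7→V_1: (-2)(-4) − (-11)(10) = 118
Σ = 854
Area = |Σ|/2 = 427.

427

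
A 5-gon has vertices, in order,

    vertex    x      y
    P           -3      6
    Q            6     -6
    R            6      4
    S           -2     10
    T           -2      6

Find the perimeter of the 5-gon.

40

|PQ| = √((9)² + (-12)²) = √225 = 15
|QR| = √((0)² + (10)²) = √100 = 10
|RS| = √((-8)² + (6)²) = √100 = 10
|ST| = √((0)² + (-4)²) = √16 = 4
|TP| = √((-1)² + (0)²) = √1 = 1
Perimeter = 15 + 10 + 10 + 4 + 1 = 40.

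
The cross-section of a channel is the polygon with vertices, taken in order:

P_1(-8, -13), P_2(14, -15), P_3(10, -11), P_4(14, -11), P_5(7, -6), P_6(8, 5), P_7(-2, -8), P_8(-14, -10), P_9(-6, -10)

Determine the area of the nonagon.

Apply the shoelace (surveyor's) formula: 2A = Σ (x_i·y_{i+1} − x_{i+1}·y_i), indices taken mod 9.
Σ = (302) + (-4) + (44) + (-7) + (83) + (-54) + (-92) + (80) + (-2) = 350
Area = |Σ|/2 = 175.

175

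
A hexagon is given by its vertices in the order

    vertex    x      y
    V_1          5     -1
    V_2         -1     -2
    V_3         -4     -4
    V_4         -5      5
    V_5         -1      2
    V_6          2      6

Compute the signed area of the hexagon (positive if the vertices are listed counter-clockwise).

-51

Apply Gauss's area formula: 2A = Σ (x_i·y_{i+1} − x_{i+1}·y_i), indices taken mod 6.
V_1→V_2: (5)(-2) − (-1)(-1) = -11
V_2→V_3: (-1)(-4) − (-4)(-2) = -4
V_3→V_4: (-4)(5) − (-5)(-4) = -40
V_4→V_5: (-5)(2) − (-1)(5) = -5
V_5→V_6: (-1)(6) − (2)(2) = -10
V_6→V_1: (2)(-1) − (5)(6) = -32
Σ = -102
Signed area = Σ/2 = -51 (negative ⇒ clockwise traversal).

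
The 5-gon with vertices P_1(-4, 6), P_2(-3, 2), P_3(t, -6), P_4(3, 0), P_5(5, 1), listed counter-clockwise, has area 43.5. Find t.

The doubled signed area Σ (x_i y_{i+1} − x_{i+1} y_i) is linear in t.
With t=0 it equals 83; the coefficient of t is -2 (from the two edges through P_3).
So -2·t + 83 = 2·43.5 = 87 ⇒ t = -2.

-2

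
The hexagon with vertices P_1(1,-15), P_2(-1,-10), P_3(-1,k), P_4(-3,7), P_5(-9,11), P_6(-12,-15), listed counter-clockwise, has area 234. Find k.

The doubled signed area Σ (x_i y_{i+1} − x_{i+1} y_i) is linear in k.
With k=0 it equals 450; the coefficient of k is 2 (from the two edges through P_3).
So 2·k + 450 = 2·234 = 468 ⇒ k = 9.

9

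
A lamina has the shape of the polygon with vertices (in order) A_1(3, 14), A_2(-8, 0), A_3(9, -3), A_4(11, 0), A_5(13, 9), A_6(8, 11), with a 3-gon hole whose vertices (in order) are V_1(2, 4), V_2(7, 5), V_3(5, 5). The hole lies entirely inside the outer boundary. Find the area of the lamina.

Outer boundary:
Cross-terms: 112, 24, 33, 99, 71, 79  ⇒  Σ = 418
Area = |Σ|/2 = 209.
Hole:
V_1→V_2: (2)(5) − (7)(4) = -18
V_2→V_3: (7)(5) − (5)(5) = 10
V_3→V_1: (5)(4) − (2)(5) = 10
Σ = 2
Area = |Σ|/2 = 1.
Net area = 209 − 1 = 208.

208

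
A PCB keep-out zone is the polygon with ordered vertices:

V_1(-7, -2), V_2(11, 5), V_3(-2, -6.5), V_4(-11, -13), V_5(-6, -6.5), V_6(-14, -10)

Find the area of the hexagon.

99.75

Σ = (-13) + (-61.5) + (-45.5) + (-6.5) + (-31) + (-42) = -199.5
Area = |Σ|/2 = 99.75.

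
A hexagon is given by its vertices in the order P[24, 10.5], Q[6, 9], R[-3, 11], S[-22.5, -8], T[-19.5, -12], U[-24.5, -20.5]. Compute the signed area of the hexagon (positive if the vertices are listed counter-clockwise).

486

Apply the surveyor's formula: 2A = Σ (x_i·y_{i+1} − x_{i+1}·y_i), indices taken mod 6.
P→Q: (24)(9) − (6)(10.5) = 153
Q→R: (6)(11) − (-3)(9) = 93
R→S: (-3)(-8) − (-22.5)(11) = 271.5
S→T: (-22.5)(-12) − (-19.5)(-8) = 114
T→U: (-19.5)(-20.5) − (-24.5)(-12) = 105.75
U→P: (-24.5)(10.5) − (24)(-20.5) = 234.75
Σ = 972
Signed area = Σ/2 = 486 (positive ⇒ counter-clockwise traversal).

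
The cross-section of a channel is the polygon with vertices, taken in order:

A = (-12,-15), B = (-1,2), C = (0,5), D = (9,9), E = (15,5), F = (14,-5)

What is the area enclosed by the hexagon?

297

Apply the shoelace (surveyor's) formula: 2A = Σ (x_i·y_{i+1} − x_{i+1}·y_i), indices taken mod 6.
Σ = (-39) + (-5) + (-45) + (-90) + (-145) + (-270) = -594
Area = |Σ|/2 = 297.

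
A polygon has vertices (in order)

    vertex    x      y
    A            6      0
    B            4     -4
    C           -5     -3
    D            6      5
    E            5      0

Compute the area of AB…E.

Apply the surveyor's formula: 2A = Σ (x_i·y_{i+1} − x_{i+1}·y_i), indices taken mod 5.
Cross-terms: -24, -32, -7, -25, 0  ⇒  Σ = -88
Area = |Σ|/2 = 44.

44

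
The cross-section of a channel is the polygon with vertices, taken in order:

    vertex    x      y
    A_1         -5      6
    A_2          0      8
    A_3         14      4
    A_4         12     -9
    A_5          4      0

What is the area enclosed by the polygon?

Apply Gauss's area formula: 2A = Σ (x_i·y_{i+1} − x_{i+1}·y_i), indices taken mod 5.
Σ = (-40) + (-112) + (-174) + (36) + (24) = -266
Area = |Σ|/2 = 133.

133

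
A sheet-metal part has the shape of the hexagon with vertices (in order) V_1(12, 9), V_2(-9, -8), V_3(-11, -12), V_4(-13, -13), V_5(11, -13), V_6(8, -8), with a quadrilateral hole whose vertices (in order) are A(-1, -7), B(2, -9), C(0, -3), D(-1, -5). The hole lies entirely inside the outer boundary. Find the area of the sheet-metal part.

Outer boundary:
Cross-terms: -15, 20, -13, 312, 16, 168  ⇒  Σ = 488
Area = |Σ|/2 = 244.
Hole:
Cross-terms: 23, -6, -3, 2  ⇒  Σ = 16
Area = |Σ|/2 = 8.
Net area = 244 − 8 = 236.

236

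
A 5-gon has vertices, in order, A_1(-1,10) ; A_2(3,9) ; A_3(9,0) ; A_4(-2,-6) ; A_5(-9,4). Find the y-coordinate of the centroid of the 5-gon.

Apply the shoelace formula. First the cross-terms c_i = x_i·y_{i+1} − x_{i+1}·y_i:
  -39, -81, -54, -62, -86  ⇒  2A = -322, A = -161.
Then Σ (y_i + y_{i+1})·c_i = -2226, so ȳ = -2226 / (6·(-161)) = 53/23.

53/23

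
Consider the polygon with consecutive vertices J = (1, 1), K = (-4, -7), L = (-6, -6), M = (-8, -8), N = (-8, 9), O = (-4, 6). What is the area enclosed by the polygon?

89.5

Apply the surveyor's formula: 2A = Σ (x_i·y_{i+1} − x_{i+1}·y_i), indices taken mod 6.
J→K: (1)(-7) − (-4)(1) = -3
K→L: (-4)(-6) − (-6)(-7) = -18
L→M: (-6)(-8) − (-8)(-6) = 0
M→N: (-8)(9) − (-8)(-8) = -136
N→O: (-8)(6) − (-4)(9) = -12
O→J: (-4)(1) − (1)(6) = -10
Σ = -179
Area = |Σ|/2 = 89.5.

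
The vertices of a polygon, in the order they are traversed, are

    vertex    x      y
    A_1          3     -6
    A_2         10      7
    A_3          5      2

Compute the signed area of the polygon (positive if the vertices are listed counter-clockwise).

15

Apply the surveyor's formula: 2A = Σ (x_i·y_{i+1} − x_{i+1}·y_i), indices taken mod 3.
Σ = (81) + (-15) + (-36) = 30
Signed area = Σ/2 = 15 (positive ⇒ counter-clockwise traversal).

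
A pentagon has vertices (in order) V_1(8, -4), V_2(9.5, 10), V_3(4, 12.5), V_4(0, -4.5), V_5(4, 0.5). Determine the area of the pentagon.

Apply the shoelace formula: 2A = Σ (x_i·y_{i+1} − x_{i+1}·y_i), indices taken mod 5.
Σ = (118) + (78.75) + (-18) + (18) + (-20) = 176.75
Area = |Σ|/2 = 88.375.

88.375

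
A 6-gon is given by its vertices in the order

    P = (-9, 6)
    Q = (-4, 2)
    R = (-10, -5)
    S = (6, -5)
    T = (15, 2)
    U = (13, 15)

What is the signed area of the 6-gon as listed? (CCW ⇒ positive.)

Apply Gauss's area formula: 2A = Σ (x_i·y_{i+1} − x_{i+1}·y_i), indices taken mod 6.
Σ = (6) + (40) + (80) + (87) + (199) + (213) = 625
Signed area = Σ/2 = 312.5 (positive ⇒ counter-clockwise traversal).

312.5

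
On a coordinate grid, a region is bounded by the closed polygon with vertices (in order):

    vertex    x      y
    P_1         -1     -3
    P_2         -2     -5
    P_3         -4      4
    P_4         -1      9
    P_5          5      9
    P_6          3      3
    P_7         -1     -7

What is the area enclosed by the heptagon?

Cross-terms: -1, -28, -32, -54, -12, -18, -4  ⇒  Σ = -149
Area = |Σ|/2 = 74.5.

74.5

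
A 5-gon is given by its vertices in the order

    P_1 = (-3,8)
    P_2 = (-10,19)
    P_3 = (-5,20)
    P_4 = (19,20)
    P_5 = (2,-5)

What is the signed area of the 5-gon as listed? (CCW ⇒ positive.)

Apply the shoelace formula: 2A = Σ (x_i·y_{i+1} − x_{i+1}·y_i), indices taken mod 5.
P_1→P_2: (-3)(19) − (-10)(8) = 23
P_2→P_3: (-10)(20) − (-5)(19) = -105
P_3→P_4: (-5)(20) − (19)(20) = -480
P_4→P_5: (19)(-5) − (2)(20) = -135
P_5→P_1: (2)(8) − (-3)(-5) = 1
Σ = -696
Signed area = Σ/2 = -348 (negative ⇒ clockwise traversal).

-348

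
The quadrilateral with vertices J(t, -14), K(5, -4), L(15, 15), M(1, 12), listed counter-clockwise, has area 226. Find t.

-6

Write out the shoelace sum; only the two edges meeting at J involve t:
2·Area = [(1·(-14) − t·12) + (t·(-4) − 5·(-14))] + 300
       = -16·t + 356 = 452
⇒ t = -6.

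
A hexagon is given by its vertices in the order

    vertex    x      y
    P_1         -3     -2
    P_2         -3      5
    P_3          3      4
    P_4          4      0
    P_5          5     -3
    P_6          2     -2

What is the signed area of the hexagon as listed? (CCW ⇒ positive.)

-45

Σ = (-21) + (-27) + (-16) + (-12) + (-4) + (-10) = -90
Signed area = Σ/2 = -45 (negative ⇒ clockwise traversal).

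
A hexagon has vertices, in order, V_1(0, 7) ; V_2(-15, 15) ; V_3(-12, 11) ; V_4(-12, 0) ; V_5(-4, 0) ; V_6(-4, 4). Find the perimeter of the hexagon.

50

|V_1V_2| = √((-15)² + (8)²) = √289 = 17
|V_2V_3| = √((3)² + (-4)²) = √25 = 5
|V_3V_4| = √((0)² + (-11)²) = √121 = 11
|V_4V_5| = √((8)² + (0)²) = √64 = 8
|V_5V_6| = √((0)² + (4)²) = √16 = 4
|V_6V_1| = √((4)² + (3)²) = √25 = 5
Perimeter = 17 + 5 + 11 + 8 + 4 + 5 = 50.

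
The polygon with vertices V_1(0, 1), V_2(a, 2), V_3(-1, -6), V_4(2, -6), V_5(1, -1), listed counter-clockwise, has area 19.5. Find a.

-2

The doubled signed area Σ (x_i y_{i+1} − x_{i+1} y_i) is linear in a.
With a=0 it equals 25; the coefficient of a is -7 (from the two edges through V_2).
So -7·a + 25 = 2·19.5 = 39 ⇒ a = -2.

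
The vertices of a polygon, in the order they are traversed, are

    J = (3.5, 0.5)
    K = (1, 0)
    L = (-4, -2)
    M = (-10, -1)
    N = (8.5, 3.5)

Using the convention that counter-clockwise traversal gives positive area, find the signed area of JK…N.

Apply Gauss's area formula: 2A = Σ (x_i·y_{i+1} − x_{i+1}·y_i), indices taken mod 5.
Σ = (-0.5) + (-2) + (-16) + (-26.5) + (-8) = -53
Signed area = Σ/2 = -26.5 (negative ⇒ clockwise traversal).

-26.5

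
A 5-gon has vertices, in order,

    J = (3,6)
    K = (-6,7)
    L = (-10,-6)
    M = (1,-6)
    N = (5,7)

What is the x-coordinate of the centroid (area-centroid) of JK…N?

Apply Gauss's area formula. First the cross-terms c_i = x_i·y_{i+1} − x_{i+1}·y_i:
  57, 106, 66, 37, 9  ⇒  2A = 275, A = 137.5.
Then Σ (x_i + x_{i+1})·c_i = -2167, so x̄ = -2167 / (6·137.5) = -197/75.

-197/75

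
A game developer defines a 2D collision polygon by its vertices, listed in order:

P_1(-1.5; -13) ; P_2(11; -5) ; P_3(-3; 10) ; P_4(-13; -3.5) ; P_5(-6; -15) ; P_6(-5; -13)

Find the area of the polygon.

Apply the surveyor's formula: 2A = Σ (x_i·y_{i+1} − x_{i+1}·y_i), indices taken mod 6.
Σ = (150.5) + (95) + (140.5) + (174) + (3) + (45.5) = 608.5
Area = |Σ|/2 = 304.25.

304.25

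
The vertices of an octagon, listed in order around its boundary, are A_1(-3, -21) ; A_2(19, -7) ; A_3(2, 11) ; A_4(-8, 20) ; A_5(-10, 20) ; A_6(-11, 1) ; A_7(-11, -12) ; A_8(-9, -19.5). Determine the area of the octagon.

700.5

Apply the shoelace formula: 2A = Σ (x_i·y_{i+1} − x_{i+1}·y_i), indices taken mod 8.
Σ = (420) + (223) + (128) + (40) + (210) + (143) + (106.5) + (130.5) = 1401
Area = |Σ|/2 = 700.5.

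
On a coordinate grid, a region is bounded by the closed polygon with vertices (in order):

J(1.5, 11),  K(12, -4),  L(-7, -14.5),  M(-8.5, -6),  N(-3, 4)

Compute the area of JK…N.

256.125

Apply Gauss's area formula: 2A = Σ (x_i·y_{i+1} − x_{i+1}·y_i), indices taken mod 5.
Cross-terms: -138, -202, -81.25, -52, -39  ⇒  Σ = -512.25
Area = |Σ|/2 = 256.125.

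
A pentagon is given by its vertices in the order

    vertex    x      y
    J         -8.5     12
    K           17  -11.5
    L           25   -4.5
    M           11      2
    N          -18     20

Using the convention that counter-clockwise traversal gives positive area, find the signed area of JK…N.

Apply the shoelace formula: 2A = Σ (x_i·y_{i+1} − x_{i+1}·y_i), indices taken mod 5.
Σ = (-106.25) + (211) + (99.5) + (256) + (-46) = 414.25
Signed area = Σ/2 = 207.125 (positive ⇒ counter-clockwise traversal).

207.125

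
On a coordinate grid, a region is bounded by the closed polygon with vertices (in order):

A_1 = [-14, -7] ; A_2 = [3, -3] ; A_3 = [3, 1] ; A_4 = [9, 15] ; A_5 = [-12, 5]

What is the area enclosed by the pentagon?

245

Apply the surveyor's formula: 2A = Σ (x_i·y_{i+1} − x_{i+1}·y_i), indices taken mod 5.
Σ = (63) + (12) + (36) + (225) + (154) = 490
Area = |Σ|/2 = 245.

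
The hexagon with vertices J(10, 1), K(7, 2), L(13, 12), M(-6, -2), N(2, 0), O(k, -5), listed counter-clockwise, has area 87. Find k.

13

The doubled signed area Σ (x_i y_{i+1} − x_{i+1} y_i) is linear in k.
With k=0 it equals 161; the coefficient of k is 1 (from the two edges through O).
So 1·k + 161 = 2·87 = 174 ⇒ k = 13.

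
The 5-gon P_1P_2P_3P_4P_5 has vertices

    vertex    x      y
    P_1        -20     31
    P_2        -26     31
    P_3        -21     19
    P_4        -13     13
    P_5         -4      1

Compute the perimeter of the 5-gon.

78

|P_1P_2| = √((-6)² + (0)²) = √36 = 6
|P_2P_3| = √((5)² + (-12)²) = √169 = 13
|P_3P_4| = √((8)² + (-6)²) = √100 = 10
|P_4P_5| = √((9)² + (-12)²) = √225 = 15
|P_5P_1| = √((-16)² + (30)²) = √1156 = 34
Perimeter = 6 + 13 + 10 + 15 + 34 = 78.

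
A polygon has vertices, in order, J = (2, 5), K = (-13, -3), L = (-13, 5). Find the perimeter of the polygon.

40

|JK| = √((-15)² + (-8)²) = √289 = 17
|KL| = √((0)² + (8)²) = √64 = 8
|LJ| = √((15)² + (0)²) = √225 = 15
Perimeter = 17 + 8 + 15 = 40.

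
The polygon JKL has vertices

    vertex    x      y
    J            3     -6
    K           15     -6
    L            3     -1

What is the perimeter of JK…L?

|JK| = √((12)² + (0)²) = √144 = 12
|KL| = √((-12)² + (5)²) = √169 = 13
|LJ| = √((0)² + (-5)²) = √25 = 5
Perimeter = 12 + 13 + 5 = 30.

30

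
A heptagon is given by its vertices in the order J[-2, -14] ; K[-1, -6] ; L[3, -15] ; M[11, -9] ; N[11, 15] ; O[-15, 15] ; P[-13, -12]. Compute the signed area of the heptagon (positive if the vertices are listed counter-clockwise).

678

J→K: (-2)(-6) − (-1)(-14) = -2
K→L: (-1)(-15) − (3)(-6) = 33
L→M: (3)(-9) − (11)(-15) = 138
M→N: (11)(15) − (11)(-9) = 264
N→O: (11)(15) − (-15)(15) = 390
O→P: (-15)(-12) − (-13)(15) = 375
P→J: (-13)(-14) − (-2)(-12) = 158
Σ = 1356
Signed area = Σ/2 = 678 (positive ⇒ counter-clockwise traversal).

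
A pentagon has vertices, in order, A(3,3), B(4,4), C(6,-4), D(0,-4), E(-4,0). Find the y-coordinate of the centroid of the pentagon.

Apply the shoelace (surveyor's) formula. First the cross-terms c_i = x_i·y_{i+1} − x_{i+1}·y_i:
  0, -40, -24, -16, -12  ⇒  2A = -92, A = -46.
Then Σ (y_i + y_{i+1})·c_i = 220, so ȳ = 220 / (6·(-46)) = -55/69.

-55/69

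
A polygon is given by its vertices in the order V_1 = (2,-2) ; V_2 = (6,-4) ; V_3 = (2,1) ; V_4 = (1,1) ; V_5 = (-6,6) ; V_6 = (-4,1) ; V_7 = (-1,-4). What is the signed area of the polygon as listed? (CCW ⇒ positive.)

38

Σ = (4) + (14) + (1) + (12) + (18) + (17) + (10) = 76
Signed area = Σ/2 = 38 (positive ⇒ counter-clockwise traversal).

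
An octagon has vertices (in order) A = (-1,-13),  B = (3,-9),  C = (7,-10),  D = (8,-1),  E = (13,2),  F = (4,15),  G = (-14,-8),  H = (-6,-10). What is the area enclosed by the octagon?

354

Apply the shoelace (surveyor's) formula: 2A = Σ (x_i·y_{i+1} − x_{i+1}·y_i), indices taken mod 8.
Σ = (48) + (33) + (73) + (29) + (187) + (178) + (92) + (68) = 708
Area = |Σ|/2 = 354.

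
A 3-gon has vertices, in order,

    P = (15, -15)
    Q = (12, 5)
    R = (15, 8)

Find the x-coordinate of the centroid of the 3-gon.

14

Apply the shoelace (surveyor's) formula. First the cross-terms c_i = x_i·y_{i+1} − x_{i+1}·y_i:
  255, 21, -345  ⇒  2A = -69, A = -34.5.
Then Σ (x_i + x_{i+1})·c_i = -2898, so x̄ = -2898 / (6·(-34.5)) = 14.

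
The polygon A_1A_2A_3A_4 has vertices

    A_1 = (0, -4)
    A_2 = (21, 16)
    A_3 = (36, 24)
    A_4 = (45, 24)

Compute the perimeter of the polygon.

|A_1A_2| = √((21)² + (20)²) = √841 = 29
|A_2A_3| = √((15)² + (8)²) = √289 = 17
|A_3A_4| = √((9)² + (0)²) = √81 = 9
|A_4A_1| = √((-45)² + (-28)²) = √2809 = 53
Perimeter = 29 + 17 + 9 + 53 = 108.

108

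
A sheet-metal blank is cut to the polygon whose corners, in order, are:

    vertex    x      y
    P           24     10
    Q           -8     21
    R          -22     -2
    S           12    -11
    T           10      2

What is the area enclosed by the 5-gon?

757

Apply the surveyor's formula: 2A = Σ (x_i·y_{i+1} − x_{i+1}·y_i), indices taken mod 5.
Σ = (584) + (478) + (266) + (134) + (52) = 1514
Area = |Σ|/2 = 757.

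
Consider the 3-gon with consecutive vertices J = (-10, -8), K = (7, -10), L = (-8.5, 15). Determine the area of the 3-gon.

197

Apply the surveyor's formula: 2A = Σ (x_i·y_{i+1} − x_{i+1}·y_i), indices taken mod 3.
Σ = (156) + (20) + (218) = 394
Area = |Σ|/2 = 197.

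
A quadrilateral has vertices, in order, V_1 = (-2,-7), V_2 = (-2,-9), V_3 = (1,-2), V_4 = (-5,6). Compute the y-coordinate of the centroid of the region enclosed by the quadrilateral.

Apply the shoelace (surveyor's) formula. First the cross-terms c_i = x_i·y_{i+1} − x_{i+1}·y_i:
  4, 13, -4, 47  ⇒  2A = 60, A = 30.
Then Σ (y_i + y_{i+1})·c_i = -270, so ȳ = -270 / (6·30) = -1.5.

-1.5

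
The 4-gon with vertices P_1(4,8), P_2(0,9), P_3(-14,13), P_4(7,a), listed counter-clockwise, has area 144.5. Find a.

-9

Write out the shoelace sum; only the two edges meeting at P_4 involve a:
2·Area = [((-14)·a − 7·13) + (7·8 − 4·a)] + 162
       = -18·a + 127 = 289
⇒ a = -9.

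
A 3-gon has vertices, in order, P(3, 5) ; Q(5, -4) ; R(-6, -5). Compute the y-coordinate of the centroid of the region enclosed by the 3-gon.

Apply the surveyor's formula. First the cross-terms c_i = x_i·y_{i+1} − x_{i+1}·y_i:
  -37, -49, -15  ⇒  2A = -101, A = -50.5.
Then Σ (y_i + y_{i+1})·c_i = 404, so ȳ = 404 / (6·(-50.5)) = -4/3.

-4/3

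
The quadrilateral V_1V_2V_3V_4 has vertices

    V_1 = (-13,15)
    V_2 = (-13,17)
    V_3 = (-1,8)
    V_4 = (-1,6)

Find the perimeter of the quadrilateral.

34

|V_1V_2| = √((0)² + (2)²) = √4 = 2
|V_2V_3| = √((12)² + (-9)²) = √225 = 15
|V_3V_4| = √((0)² + (-2)²) = √4 = 2
|V_4V_1| = √((-12)² + (9)²) = √225 = 15
Perimeter = 2 + 15 + 2 + 15 = 34.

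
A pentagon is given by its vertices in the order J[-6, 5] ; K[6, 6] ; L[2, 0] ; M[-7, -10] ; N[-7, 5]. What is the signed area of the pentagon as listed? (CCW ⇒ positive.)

Apply Gauss's area formula: 2A = Σ (x_i·y_{i+1} − x_{i+1}·y_i), indices taken mod 5.
Cross-terms: -66, -12, -20, -105, -5  ⇒  Σ = -208
Signed area = Σ/2 = -104 (negative ⇒ clockwise traversal).

-104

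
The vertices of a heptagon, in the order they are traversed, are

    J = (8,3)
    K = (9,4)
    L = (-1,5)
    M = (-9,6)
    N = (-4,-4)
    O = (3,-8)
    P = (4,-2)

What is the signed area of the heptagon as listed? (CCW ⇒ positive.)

Apply the surveyor's formula: 2A = Σ (x_i·y_{i+1} − x_{i+1}·y_i), indices taken mod 7.
Σ = (5) + (49) + (39) + (60) + (44) + (26) + (28) = 251
Signed area = Σ/2 = 125.5 (positive ⇒ counter-clockwise traversal).

125.5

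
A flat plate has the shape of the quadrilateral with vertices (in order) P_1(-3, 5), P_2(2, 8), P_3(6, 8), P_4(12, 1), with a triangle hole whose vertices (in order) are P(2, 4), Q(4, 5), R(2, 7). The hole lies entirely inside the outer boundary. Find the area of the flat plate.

Outer boundary:
Apply the shoelace (surveyor's) formula: 2A = Σ (x_i·y_{i+1} − x_{i+1}·y_i), indices taken mod 4.
P_1→P_2: (-3)(8) − (2)(5) = -34
P_2→P_3: (2)(8) − (6)(8) = -32
P_3→P_4: (6)(1) − (12)(8) = -90
P_4→P_1: (12)(5) − (-3)(1) = 63
Σ = -93
Area = |Σ|/2 = 46.5.
Hole:
Σ = (-6) + (18) + (-6) = 6
Area = |Σ|/2 = 3.
Net area = 46.5 − 3 = 43.5.

43.5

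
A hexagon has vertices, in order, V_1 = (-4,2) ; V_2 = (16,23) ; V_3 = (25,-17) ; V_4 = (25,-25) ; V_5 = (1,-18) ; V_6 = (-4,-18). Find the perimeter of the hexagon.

|V_1V_2| = √((20)² + (21)²) = √841 = 29
|V_2V_3| = √((9)² + (-40)²) = √1681 = 41
|V_3V_4| = √((0)² + (-8)²) = √64 = 8
|V_4V_5| = √((-24)² + (7)²) = √625 = 25
|V_5V_6| = √((-5)² + (0)²) = √25 = 5
|V_6V_1| = √((0)² + (20)²) = √400 = 20
Perimeter = 29 + 41 + 8 + 25 + 5 + 20 = 128.

128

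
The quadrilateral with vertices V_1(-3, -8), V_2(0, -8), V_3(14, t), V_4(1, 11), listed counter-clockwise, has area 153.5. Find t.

The doubled signed area Σ (x_i y_{i+1} − x_{i+1} y_i) is linear in t.
With t=0 it equals 315; the coefficient of t is -1 (from the two edges through V_3).
So -1·t + 315 = 2·153.5 = 307 ⇒ t = 8.

8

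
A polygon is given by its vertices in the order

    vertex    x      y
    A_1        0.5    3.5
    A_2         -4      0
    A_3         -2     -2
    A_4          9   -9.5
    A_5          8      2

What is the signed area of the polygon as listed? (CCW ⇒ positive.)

Apply the shoelace formula: 2A = Σ (x_i·y_{i+1} − x_{i+1}·y_i), indices taken mod 5.
Σ = (14) + (8) + (37) + (94) + (27) = 180
Signed area = Σ/2 = 90 (positive ⇒ counter-clockwise traversal).

90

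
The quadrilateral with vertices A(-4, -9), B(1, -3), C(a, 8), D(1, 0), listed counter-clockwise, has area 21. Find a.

Write out the shoelace sum; only the two edges meeting at C involve a:
2·Area = [(1·8 − a·(-3)) + (a·0 − 1·8)] + 12
       = 3·a + 12 = 42
⇒ a = 10.

10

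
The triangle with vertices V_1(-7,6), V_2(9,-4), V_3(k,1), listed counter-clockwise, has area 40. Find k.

9

Write out the shoelace sum; only the two edges meeting at V_3 involve k:
2·Area = [(9·1 − k·(-4)) + (k·6 − (-7)·1)] + -26
       = 10·k + -10 = 80
⇒ k = 9.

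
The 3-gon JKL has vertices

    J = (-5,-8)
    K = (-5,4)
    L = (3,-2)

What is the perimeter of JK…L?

32

|JK| = √((0)² + (12)²) = √144 = 12
|KL| = √((8)² + (-6)²) = √100 = 10
|LJ| = √((-8)² + (-6)²) = √100 = 10
Perimeter = 12 + 10 + 10 = 32.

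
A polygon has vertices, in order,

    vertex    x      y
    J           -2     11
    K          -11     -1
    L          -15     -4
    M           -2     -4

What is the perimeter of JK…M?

|JK| = √((-9)² + (-12)²) = √225 = 15
|KL| = √((-4)² + (-3)²) = √25 = 5
|LM| = √((13)² + (0)²) = √169 = 13
|MJ| = √((0)² + (15)²) = √225 = 15
Perimeter = 15 + 5 + 13 + 15 = 48.

48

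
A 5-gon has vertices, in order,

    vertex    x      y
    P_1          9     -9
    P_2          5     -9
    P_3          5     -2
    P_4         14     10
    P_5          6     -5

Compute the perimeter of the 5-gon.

|P_1P_2| = √((-4)² + (0)²) = √16 = 4
|P_2P_3| = √((0)² + (7)²) = √49 = 7
|P_3P_4| = √((9)² + (12)²) = √225 = 15
|P_4P_5| = √((-8)² + (-15)²) = √289 = 17
|P_5P_1| = √((3)² + (-4)²) = √25 = 5
Perimeter = 4 + 7 + 15 + 17 + 5 = 48.

48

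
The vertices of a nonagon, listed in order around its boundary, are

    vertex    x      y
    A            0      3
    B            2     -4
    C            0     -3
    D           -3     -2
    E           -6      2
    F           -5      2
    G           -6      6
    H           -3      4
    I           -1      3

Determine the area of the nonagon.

Cross-terms: -6, -6, -9, -18, -2, -18, -6, -5, -3  ⇒  Σ = -73
Area = |Σ|/2 = 36.5.

36.5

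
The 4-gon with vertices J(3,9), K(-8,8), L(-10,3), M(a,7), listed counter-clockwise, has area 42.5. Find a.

4

The doubled signed area Σ (x_i y_{i+1} − x_{i+1} y_i) is linear in a.
With a=0 it equals 61; the coefficient of a is 6 (from the two edges through M).
So 6·a + 61 = 2·42.5 = 85 ⇒ a = 4.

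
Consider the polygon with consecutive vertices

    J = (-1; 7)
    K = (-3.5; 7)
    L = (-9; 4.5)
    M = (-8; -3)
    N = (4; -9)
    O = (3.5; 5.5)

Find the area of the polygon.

Apply the surveyor's formula: 2A = Σ (x_i·y_{i+1} − x_{i+1}·y_i), indices taken mod 6.
Cross-terms: 17.5, 47.25, 63, 84, 53.5, 30  ⇒  Σ = 295.25
Area = |Σ|/2 = 147.625.

147.625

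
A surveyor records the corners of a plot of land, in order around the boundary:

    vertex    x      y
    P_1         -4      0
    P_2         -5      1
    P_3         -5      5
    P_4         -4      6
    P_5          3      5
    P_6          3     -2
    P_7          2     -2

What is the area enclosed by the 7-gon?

51.5

Σ = (-4) + (-20) + (-10) + (-38) + (-21) + (-2) + (-8) = -103
Area = |Σ|/2 = 51.5.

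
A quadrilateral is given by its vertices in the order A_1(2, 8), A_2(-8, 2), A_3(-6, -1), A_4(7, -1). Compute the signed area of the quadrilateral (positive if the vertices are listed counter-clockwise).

79.5

Cross-terms: 68, 20, 13, 58  ⇒  Σ = 159
Signed area = Σ/2 = 79.5 (positive ⇒ counter-clockwise traversal).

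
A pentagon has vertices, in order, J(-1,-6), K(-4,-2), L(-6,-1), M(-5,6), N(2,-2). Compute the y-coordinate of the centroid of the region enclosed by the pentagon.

-11/29

Apply the surveyor's formula. First the cross-terms c_i = x_i·y_{i+1} − x_{i+1}·y_i:
  -22, -8, -41, -2, -14  ⇒  2A = -87, A = -43.5.
Then Σ (y_i + y_{i+1})·c_i = 99, so ȳ = 99 / (6·(-43.5)) = -11/29.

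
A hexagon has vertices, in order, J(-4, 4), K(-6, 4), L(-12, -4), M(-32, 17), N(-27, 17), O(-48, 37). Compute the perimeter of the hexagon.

130

|JK| = √((-2)² + (0)²) = √4 = 2
|KL| = √((-6)² + (-8)²) = √100 = 10
|LM| = √((-20)² + (21)²) = √841 = 29
|MN| = √((5)² + (0)²) = √25 = 5
|NO| = √((-21)² + (20)²) = √841 = 29
|OJ| = √((44)² + (-33)²) = √3025 = 55
Perimeter = 2 + 10 + 29 + 5 + 29 + 55 = 130.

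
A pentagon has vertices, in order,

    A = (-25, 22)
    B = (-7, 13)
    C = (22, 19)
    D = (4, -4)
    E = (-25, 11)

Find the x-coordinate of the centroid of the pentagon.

Apply Gauss's area formula. First the cross-terms c_i = x_i·y_{i+1} − x_{i+1}·y_i:
  -171, -419, -164, -56, -275  ⇒  2A = -1085, A = -542.5.
Then Σ (x_i + x_{i+1})·c_i = 9849, so x̄ = 9849 / (6·(-542.5)) = -469/155.

-469/155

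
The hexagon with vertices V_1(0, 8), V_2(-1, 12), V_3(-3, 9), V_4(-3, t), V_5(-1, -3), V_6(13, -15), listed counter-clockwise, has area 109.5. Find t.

5

Write out the shoelace sum; only the two edges meeting at V_4 involve t:
2·Area = [((-3)·t − (-3)·9) + ((-3)·(-3) − (-1)·t)] + 193
       = -2·t + 229 = 219
⇒ t = 5.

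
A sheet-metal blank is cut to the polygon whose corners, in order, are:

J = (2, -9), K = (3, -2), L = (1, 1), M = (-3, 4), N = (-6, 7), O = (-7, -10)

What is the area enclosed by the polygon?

115

Σ = (23) + (5) + (7) + (3) + (109) + (83) = 230
Area = |Σ|/2 = 115.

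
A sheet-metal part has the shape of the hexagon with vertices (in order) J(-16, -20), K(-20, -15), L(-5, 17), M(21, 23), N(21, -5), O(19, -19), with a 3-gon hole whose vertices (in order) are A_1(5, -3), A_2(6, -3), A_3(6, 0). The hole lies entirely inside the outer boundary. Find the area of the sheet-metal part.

1310

Outer boundary:
Cross-terms: -160, -415, -472, -588, -304, -684  ⇒  Σ = -2623
Area = |Σ|/2 = 1311.5.
Hole:
Σ = (3) + (18) + (-18) = 3
Area = |Σ|/2 = 1.5.
Net area = 1311.5 − 1.5 = 1310.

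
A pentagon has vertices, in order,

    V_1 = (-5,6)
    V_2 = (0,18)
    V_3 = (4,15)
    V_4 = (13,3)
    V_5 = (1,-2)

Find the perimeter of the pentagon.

56

|V_1V_2| = √((5)² + (12)²) = √169 = 13
|V_2V_3| = √((4)² + (-3)²) = √25 = 5
|V_3V_4| = √((9)² + (-12)²) = √225 = 15
|V_4V_5| = √((-12)² + (-5)²) = √169 = 13
|V_5V_1| = √((-6)² + (8)²) = √100 = 10
Perimeter = 13 + 5 + 15 + 13 + 10 = 56.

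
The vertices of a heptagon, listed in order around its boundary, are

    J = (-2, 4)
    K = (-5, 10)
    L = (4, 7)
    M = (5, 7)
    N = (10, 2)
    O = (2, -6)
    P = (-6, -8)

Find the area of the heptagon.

Cross-terms: 0, -75, -7, -60, -64, -52, -40  ⇒  Σ = -298
Area = |Σ|/2 = 149.

149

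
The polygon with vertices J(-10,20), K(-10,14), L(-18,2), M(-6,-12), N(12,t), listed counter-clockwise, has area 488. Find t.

Write out the shoelace sum; only the two edges meeting at N involve t:
2·Area = [((-6)·t − 12·(-12)) + (12·20 − (-10)·t)] + 520
       = 4·t + 904 = 976
⇒ t = 18.

18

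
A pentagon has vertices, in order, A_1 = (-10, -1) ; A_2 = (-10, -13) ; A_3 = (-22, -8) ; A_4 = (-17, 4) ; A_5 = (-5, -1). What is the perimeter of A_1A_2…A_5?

56

|A_1A_2| = √((0)² + (-12)²) = √144 = 12
|A_2A_3| = √((-12)² + (5)²) = √169 = 13
|A_3A_4| = √((5)² + (12)²) = √169 = 13
|A_4A_5| = √((12)² + (-5)²) = √169 = 13
|A_5A_1| = √((-5)² + (0)²) = √25 = 5
Perimeter = 12 + 13 + 13 + 13 + 5 = 56.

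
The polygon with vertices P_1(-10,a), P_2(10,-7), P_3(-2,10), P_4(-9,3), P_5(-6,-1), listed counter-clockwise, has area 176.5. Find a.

The doubled signed area Σ (x_i y_{i+1} − x_{i+1} y_i) is linear in a.
With a=0 it equals 257; the coefficient of a is -16 (from the two edges through P_1).
So -16·a + 257 = 2·176.5 = 353 ⇒ a = -6.

-6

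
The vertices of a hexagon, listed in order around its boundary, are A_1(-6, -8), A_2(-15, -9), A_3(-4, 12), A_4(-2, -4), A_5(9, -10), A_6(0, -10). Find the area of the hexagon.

Σ = (-66) + (-216) + (40) + (56) + (-90) + (-60) = -336
Area = |Σ|/2 = 168.

168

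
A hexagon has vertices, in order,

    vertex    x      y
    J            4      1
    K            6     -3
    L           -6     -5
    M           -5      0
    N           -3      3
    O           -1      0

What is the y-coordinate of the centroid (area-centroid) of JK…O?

Apply the shoelace formula. First the cross-terms c_i = x_i·y_{i+1} − x_{i+1}·y_i:
  -18, -48, -25, -15, 3, -1  ⇒  2A = -104, A = -52.
Then Σ (y_i + y_{i+1})·c_i = 508, so ȳ = 508 / (6·(-52)) = -127/78.

-127/78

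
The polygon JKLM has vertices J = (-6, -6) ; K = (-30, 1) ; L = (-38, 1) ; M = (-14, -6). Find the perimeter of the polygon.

66

|JK| = √((-24)² + (7)²) = √625 = 25
|KL| = √((-8)² + (0)²) = √64 = 8
|LM| = √((24)² + (-7)²) = √625 = 25
|MJ| = √((8)² + (0)²) = √64 = 8
Perimeter = 25 + 8 + 25 + 8 = 66.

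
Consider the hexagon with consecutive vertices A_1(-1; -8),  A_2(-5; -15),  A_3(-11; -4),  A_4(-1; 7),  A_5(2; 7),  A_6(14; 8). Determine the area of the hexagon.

Apply the surveyor's formula: 2A = Σ (x_i·y_{i+1} − x_{i+1}·y_i), indices taken mod 6.
Σ = (-25) + (-145) + (-81) + (-21) + (-82) + (-104) = -458
Area = |Σ|/2 = 229.

229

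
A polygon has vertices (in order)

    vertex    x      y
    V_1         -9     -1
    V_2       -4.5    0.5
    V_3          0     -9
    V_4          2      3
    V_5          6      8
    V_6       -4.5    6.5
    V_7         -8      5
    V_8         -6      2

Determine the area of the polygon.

Apply the surveyor's formula: 2A = Σ (x_i·y_{i+1} − x_{i+1}·y_i), indices taken mod 8.
V_1→V_2: (-9)(0.5) − (-4.5)(-1) = -9
V_2→V_3: (-4.5)(-9) − (0)(0.5) = 40.5
V_3→V_4: (0)(3) − (2)(-9) = 18
V_4→V_5: (2)(8) − (6)(3) = -2
V_5→V_6: (6)(6.5) − (-4.5)(8) = 75
V_6→V_7: (-4.5)(5) − (-8)(6.5) = 29.5
V_7→V_8: (-8)(2) − (-6)(5) = 14
V_8→V_1: (-6)(-1) − (-9)(2) = 24
Σ = 190
Area = |Σ|/2 = 95.

95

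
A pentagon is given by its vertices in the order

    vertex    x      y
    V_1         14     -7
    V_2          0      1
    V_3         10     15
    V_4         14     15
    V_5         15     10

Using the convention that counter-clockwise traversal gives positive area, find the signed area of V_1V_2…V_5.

-193

Apply the shoelace formula: 2A = Σ (x_i·y_{i+1} − x_{i+1}·y_i), indices taken mod 5.
Cross-terms: 14, -10, -60, -85, -245  ⇒  Σ = -386
Signed area = Σ/2 = -193 (negative ⇒ clockwise traversal).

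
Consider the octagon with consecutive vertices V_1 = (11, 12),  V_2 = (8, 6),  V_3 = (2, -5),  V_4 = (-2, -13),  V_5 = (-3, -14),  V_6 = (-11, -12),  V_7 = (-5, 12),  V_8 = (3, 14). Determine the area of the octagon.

Apply Gauss's area formula: 2A = Σ (x_i·y_{i+1} − x_{i+1}·y_i), indices taken mod 8.
Σ = (-30) + (-52) + (-36) + (-11) + (-118) + (-192) + (-106) + (-118) = -663
Area = |Σ|/2 = 331.5.

331.5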